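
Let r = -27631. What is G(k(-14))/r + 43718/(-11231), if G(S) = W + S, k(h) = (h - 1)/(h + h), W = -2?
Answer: -33822757153/8689065308 ≈ -3.8926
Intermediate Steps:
k(h) = (-1 + h)/(2*h) (k(h) = (-1 + h)/((2*h)) = (-1 + h)*(1/(2*h)) = (-1 + h)/(2*h))
G(S) = -2 + S
G(k(-14))/r + 43718/(-11231) = (-2 + (1/2)*(-1 - 14)/(-14))/(-27631) + 43718/(-11231) = (-2 + (1/2)*(-1/14)*(-15))*(-1/27631) + 43718*(-1/11231) = (-2 + 15/28)*(-1/27631) - 43718/11231 = -41/28*(-1/27631) - 43718/11231 = 41/773668 - 43718/11231 = -33822757153/8689065308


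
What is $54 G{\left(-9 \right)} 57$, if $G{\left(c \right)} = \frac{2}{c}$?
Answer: $-684$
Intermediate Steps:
$54 G{\left(-9 \right)} 57 = 54 \frac{2}{-9} \cdot 57 = 54 \cdot 2 \left(- \frac{1}{9}\right) 57 = 54 \left(- \frac{2}{9}\right) 57 = \left(-12\right) 57 = -684$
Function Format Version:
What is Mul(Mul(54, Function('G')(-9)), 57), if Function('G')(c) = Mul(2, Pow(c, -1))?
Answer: -684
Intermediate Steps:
Mul(Mul(54, Function('G')(-9)), 57) = Mul(Mul(54, Mul(2, Pow(-9, -1))), 57) = Mul(Mul(54, Mul(2, Rational(-1, 9))), 57) = Mul(Mul(54, Rational(-2, 9)), 57) = Mul(-12, 57) = -684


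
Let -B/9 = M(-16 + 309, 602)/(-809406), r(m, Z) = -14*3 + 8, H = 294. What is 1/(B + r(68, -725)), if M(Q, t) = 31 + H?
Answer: -6918/235187 ≈ -0.029415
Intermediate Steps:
M(Q, t) = 325 (M(Q, t) = 31 + 294 = 325)
r(m, Z) = -34 (r(m, Z) = -42 + 8 = -34)
B = 25/6918 (B = -2925/(-809406) = -2925*(-1)/809406 = -9*(-25/62262) = 25/6918 ≈ 0.0036138)
1/(B + r(68, -725)) = 1/(25/6918 - 34) = 1/(-235187/6918) = -6918/235187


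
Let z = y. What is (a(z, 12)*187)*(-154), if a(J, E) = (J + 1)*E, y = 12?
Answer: -4492488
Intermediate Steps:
z = 12
a(J, E) = E*(1 + J) (a(J, E) = (1 + J)*E = E*(1 + J))
(a(z, 12)*187)*(-154) = ((12*(1 + 12))*187)*(-154) = ((12*13)*187)*(-154) = (156*187)*(-154) = 29172*(-154) = -4492488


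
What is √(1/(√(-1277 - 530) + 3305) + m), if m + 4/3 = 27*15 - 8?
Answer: √(1187/3 + 1/(3305 + I*√1807)) ≈ 19.891 - 0.e-7*I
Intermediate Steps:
m = 1187/3 (m = -4/3 + (27*15 - 8) = -4/3 + (405 - 8) = -4/3 + 397 = 1187/3 ≈ 395.67)
√(1/(√(-1277 - 530) + 3305) + m) = √(1/(√(-1277 - 530) + 3305) + 1187/3) = √(1/(√(-1807) + 3305) + 1187/3) = √(1/(I*√1807 + 3305) + 1187/3) = √(1/(3305 + I*√1807) + 1187/3) = √(1187/3 + 1/(3305 + I*√1807))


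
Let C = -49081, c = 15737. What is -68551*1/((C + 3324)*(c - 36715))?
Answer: -68551/959890346 ≈ -7.1415e-5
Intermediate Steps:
-68551*1/((C + 3324)*(c - 36715)) = -68551*1/((-49081 + 3324)*(15737 - 36715)) = -68551/((-20978*(-45757))) = -68551/959890346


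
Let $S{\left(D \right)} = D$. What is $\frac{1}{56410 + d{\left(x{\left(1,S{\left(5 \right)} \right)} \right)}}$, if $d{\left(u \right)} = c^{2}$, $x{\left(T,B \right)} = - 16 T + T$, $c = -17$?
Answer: $\frac{1}{56699} \approx 1.7637 \cdot 10^{-5}$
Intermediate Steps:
$x{\left(T,B \right)} = - 15 T$
$d{\left(u \right)} = 289$ ($d{\left(u \right)} = \left(-17\right)^{2} = 289$)
$\frac{1}{56410 + d{\left(x{\left(1,S{\left(5 \right)} \right)} \right)}} = \frac{1}{56410 + 289} = \frac{1}{56699}$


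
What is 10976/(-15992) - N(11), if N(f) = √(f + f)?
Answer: -1372/1999 - √22 ≈ -5.3768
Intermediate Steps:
N(f) = √2*√f (N(f) = √(2*f) = √2*√f)
10976/(-15992) - N(11) = 10976/(-15992) - √2*√11 = 10976*(-1/15992) - √22 = -1372/1999 - √22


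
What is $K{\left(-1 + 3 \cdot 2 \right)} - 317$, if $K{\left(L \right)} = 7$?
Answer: $-310$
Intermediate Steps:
$K{\left(-1 + 3 \cdot 2 \right)} - 317 = 7 - 317 = -310$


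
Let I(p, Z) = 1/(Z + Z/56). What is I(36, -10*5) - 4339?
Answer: -6183103/1425 ≈ -4339.0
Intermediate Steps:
I(p, Z) = 56/(57*Z) (I(p, Z) = 1/(Z + Z*(1/56)) = 1/(Z + Z/56) = 1/(57*Z/56) = 56/(57*Z))
I(36, -10*5) - 4339 = 56/(57*((-10*5))) - 4339 = (56/57)/(-50) - 4339 = (56/57)*(-1/50) - 4339 = -28/1425 - 4339 = -6183103/1425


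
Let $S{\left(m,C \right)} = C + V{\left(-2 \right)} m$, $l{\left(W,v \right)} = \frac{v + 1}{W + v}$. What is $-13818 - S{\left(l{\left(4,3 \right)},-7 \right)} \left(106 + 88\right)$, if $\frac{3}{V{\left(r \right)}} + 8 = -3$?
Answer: $- \frac{957092}{77} \approx -12430.0$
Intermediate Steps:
$l{\left(W,v \right)} = \frac{1 + v}{W + v}$
$V{\left(r \right)} = - \frac{3}{11}$ ($V{\left(r \right)} = \frac{3}{-8 - 3} = \frac{3}{-11} = 3 \left(- \frac{1}{11}\right) = - \frac{3}{11}$)
$S{\left(m,C \right)} = C - \frac{3 m}{11}$
$-13818 - S{\left(l{\left(4,3 \right)},-7 \right)} \left(106 + 88\right) = -13818 - \left(-7 - \frac{3 \frac{1 + 3}{4 + 3}}{11}\right) \left(106 + 88\right) = -13818 - \left(-7 - \frac{3 \cdot \frac{1}{7} \cdot 4}{11}\right) 194 = -13818 - \left(-7 - \frac{12}{77}\right) 194 = -13818 - \left(- \frac{551}{77}\right) 194 = -13818 - - \frac{106894}{77} = -13818 + \frac{106894}{77} = - \frac{957092}{77}$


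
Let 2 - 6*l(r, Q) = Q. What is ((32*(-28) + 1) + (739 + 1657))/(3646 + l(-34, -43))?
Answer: 3002/7307 ≈ 0.41084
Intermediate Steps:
l(r, Q) = ⅓ - Q/6
((32*(-28) + 1) + (739 + 1657))/(3646 + l(-34, -43)) = ((32*(-28) + 1) + (739 + 1657))/(3646 + (⅓ - ⅙*(-43))) = ((-896 + 1) + 2396)/(3646 + (⅓ + 43/6)) = (-895 + 2396)/(3646 + 15/2) = 1501/(7307/2) = 1501*(2/7307) = 3002/7307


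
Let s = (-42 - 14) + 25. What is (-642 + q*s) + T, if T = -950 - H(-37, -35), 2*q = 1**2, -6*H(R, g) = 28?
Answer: -9617/6 ≈ -1602.8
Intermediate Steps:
s = -31 (s = -56 + 25 = -31)
H(R, g) = -14/3 (H(R, g) = -1/6*28 = -14/3)
q = 1/2 (q = (1/2)*1**2 = (1/2)*1 = 1/2 ≈ 0.50000)
T = -2836/3 (T = -950 - 1*(-14/3) = -950 + 14/3 = -2836/3 ≈ -945.33)
(-642 + q*s) + T = (-642 + (1/2)*(-31)) - 2836/3 = (-642 - 31/2) - 2836/3 = -1315/2 - 2836/3 = -9617/6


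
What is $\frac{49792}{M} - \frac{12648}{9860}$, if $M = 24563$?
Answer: $\frac{91418}{122815} \approx 0.74436$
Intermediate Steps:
$\frac{49792}{M} - \frac{12648}{9860} = \frac{49792}{24563} - \frac{12648}{9860} = 49792 \cdot \frac{1}{24563} - \frac{186}{145} = \frac{49792}{24563} - \frac{186}{145} = \frac{91418}{122815}$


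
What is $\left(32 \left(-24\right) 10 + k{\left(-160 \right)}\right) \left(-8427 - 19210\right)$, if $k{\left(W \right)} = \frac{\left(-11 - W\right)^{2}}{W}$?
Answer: $\frac{34573914637}{160} \approx 2.1609 \cdot 10^{8}$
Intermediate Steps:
$k{\left(W \right)} = \frac{\left(-11 - W\right)^{2}}{W}$
$\left(32 \left(-24\right) 10 + k{\left(-160 \right)}\right) \left(-8427 - 19210\right) = \left(32 \left(-24\right) 10 + \frac{\left(11 - 160\right)^{2}}{-160}\right) \left(-8427 - 19210\right) = \left(\left(-768\right) 10 - \frac{\left(-149\right)^{2}}{160}\right) \left(-27637\right) = \left(-7680 - \frac{22201}{160}\right) \left(-27637\right) = \left(- \frac{1251001}{160}\right) \left(-27637\right) = \frac{34573914637}{160}$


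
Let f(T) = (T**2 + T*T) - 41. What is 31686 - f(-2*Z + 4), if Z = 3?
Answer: 31719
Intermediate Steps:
f(T) = -41 + 2*T**2 (f(T) = (T**2 + T**2) - 41 = 2*T**2 - 41 = -41 + 2*T**2)
31686 - f(-2*Z + 4) = 31686 - (-41 + 2*(-2*3 + 4)**2) = 31686 - (-41 + 2*(-6 + 4)**2) = 31686 - (-41 + 2*(-2)**2) = 31686 - (-41 + 2*4) = 31686 - (-41 + 8) = 31686 - 1*(-33) = 31686 + 33 = 31719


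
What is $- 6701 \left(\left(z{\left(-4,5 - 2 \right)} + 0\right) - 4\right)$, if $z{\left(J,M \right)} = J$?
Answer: $53608$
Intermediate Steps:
$- 6701 \left(\left(z{\left(-4,5 - 2 \right)} + 0\right) - 4\right) = - 6701 \left(\left(-4 + 0\right) - 4\right) = - 6701 \left(-4 - 4\right) = \left(-6701\right) \left(-8\right) = 53608$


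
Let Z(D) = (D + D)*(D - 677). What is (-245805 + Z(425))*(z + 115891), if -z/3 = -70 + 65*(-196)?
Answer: -70988431605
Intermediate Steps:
z = 38430 (z = -3*(-70 + 65*(-196)) = -3*(-70 - 12740) = -3*(-12810) = 38430)
Z(D) = 2*D*(-677 + D) (Z(D) = (2*D)*(-677 + D) = 2*D*(-677 + D))
(-245805 + Z(425))*(z + 115891) = (-245805 + 2*425*(-677 + 425))*(38430 + 115891) = (-245805 + 2*425*(-252))*154321 = (-245805 - 214200)*154321 = -460005*154321 = -70988431605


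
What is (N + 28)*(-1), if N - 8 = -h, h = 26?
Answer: -10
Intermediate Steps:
N = -18 (N = 8 - 1*26 = 8 - 26 = -18)
(N + 28)*(-1) = (-18 + 28)*(-1) = 10*(-1) = -10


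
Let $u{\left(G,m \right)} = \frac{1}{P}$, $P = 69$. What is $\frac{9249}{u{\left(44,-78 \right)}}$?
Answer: $638181$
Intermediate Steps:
$u{\left(G,m \right)} = \frac{1}{69}$
$\frac{9249}{u{\left(44,-78 \right)}} = 9249 \frac{1}{\frac{1}{69}} = 9249 \cdot 69 = 638181$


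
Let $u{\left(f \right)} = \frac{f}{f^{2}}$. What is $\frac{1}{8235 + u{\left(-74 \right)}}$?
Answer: $\frac{74}{609389} \approx 0.00012143$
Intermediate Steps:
$u{\left(f \right)} = \frac{1}{f}$ ($u{\left(f \right)} = \frac{f}{f^{2}} = \frac{1}{f}$)
$\frac{1}{8235 + u{\left(-74 \right)}} = \frac{1}{8235 + \frac{1}{-74}} = \frac{1}{8235 - \frac{1}{74}} = \frac{1}{\frac{609389}{74}} = \frac{74}{609389}$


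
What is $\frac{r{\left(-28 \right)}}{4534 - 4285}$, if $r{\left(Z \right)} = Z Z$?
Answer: $\frac{784}{249} \approx 3.1486$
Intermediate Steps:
$r{\left(Z \right)} = Z^{2}$
$\frac{r{\left(-28 \right)}}{4534 - 4285} = \frac{\left(-28\right)^{2}}{4534 - 4285} = \frac{784}{249}$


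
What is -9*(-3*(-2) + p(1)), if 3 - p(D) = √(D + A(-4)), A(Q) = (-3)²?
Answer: -81 + 9*√10 ≈ -52.539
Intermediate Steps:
A(Q) = 9
p(D) = 3 - √(9 + D) (p(D) = 3 - √(D + 9) = 3 - √(9 + D))
-9*(-3*(-2) + p(1)) = -9*(-3*(-2) + (3 - √(9 + 1))) = -9*(6 + (3 - √10)) = -9*(9 - √10) = -81 + 9*√10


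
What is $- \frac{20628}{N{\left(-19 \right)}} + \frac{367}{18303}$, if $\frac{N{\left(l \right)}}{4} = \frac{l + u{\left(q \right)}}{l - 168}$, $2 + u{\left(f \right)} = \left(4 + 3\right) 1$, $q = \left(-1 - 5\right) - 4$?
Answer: $- \frac{17650657639}{256242} \approx -68883.0$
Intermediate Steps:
$q = -10$ ($q = -6 - 4 = -10$)
$u{\left(f \right)} = 5$ ($u{\left(f \right)} = -2 + \left(4 + 3\right) 1 = -2 + 7 \cdot 1 = -2 + 7 = 5$)
$N{\left(l \right)} = \frac{4 \left(5 + l\right)}{-168 + l}$ ($N{\left(l \right)} = 4 \frac{l + 5}{l - 168} = 4 \frac{5 + l}{-168 + l} = \frac{4 \left(5 + l\right)}{-168 + l}$)
$- \frac{20628}{N{\left(-19 \right)}} + \frac{367}{18303} = - \frac{20628}{4 \frac{1}{-168 - 19} \left(5 - 19\right)} + \frac{367}{18303} = - \frac{20628}{4 \frac{1}{-187} \left(-14\right)} + 367 \cdot \frac{1}{18303} = - \frac{20628}{4 \left(- \frac{1}{187}\right) \left(-14\right)} + \frac{367}{18303} = - \frac{20628}{\frac{56}{187}} + \frac{367}{18303} = \left(-20628\right) \frac{187}{56} + \frac{367}{18303} = - \frac{964359}{14} + \frac{367}{18303} = - \frac{17650657639}{256242}$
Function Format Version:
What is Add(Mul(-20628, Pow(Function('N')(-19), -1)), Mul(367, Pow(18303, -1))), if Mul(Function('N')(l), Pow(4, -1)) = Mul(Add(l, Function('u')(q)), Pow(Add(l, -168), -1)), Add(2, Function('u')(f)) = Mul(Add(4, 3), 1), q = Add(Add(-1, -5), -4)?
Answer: Rational(-17650657639, 256242) ≈ -68883.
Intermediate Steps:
q = -10 (q = Add(-6, -4) = -10)
Function('u')(f) = 5 (Function('u')(f) = Add(-2, Mul(Add(4, 3), 1)) = Add(-2, Mul(7, 1)) = Add(-2, 7) = 5)
Function('N')(l) = Mul(4, Pow(Add(-168, l), -1), Add(5, l)) (Function('N')(l) = Mul(4, Mul(Add(l, 5), Pow(Add(l, -168), -1))) = Mul(4, Mul(Add(5, l), Pow(Add(-168, l), -1))) = Mul(4, Mul(Pow(Add(-168, l), -1), Add(5, l))) = Mul(4, Pow(Add(-168, l), -1), Add(5, l)))
Add(Mul(-20628, Pow(Function('N')(-19), -1)), Mul(367, Pow(18303, -1))) = Add(Mul(-20628, Pow(Mul(4, Pow(Add(-168, -19), -1), Add(5, -19)), -1)), Mul(367, Pow(18303, -1))) = Add(Mul(-20628, Pow(Mul(4, Pow(-187, -1), -14), -1)), Mul(367, Rational(1, 18303))) = Add(Mul(-20628, Pow(Mul(4, Rational(-1, 187), -14), -1)), Rational(367, 18303)) = Add(Mul(-20628, Pow(Rational(56, 187), -1)), Rational(367, 18303)) = Add(Mul(-20628, Rational(187, 56)), Rational(367, 18303)) = Add(Rational(-964359, 14), Rational(367, 18303)) = Rational(-17650657639, 256242)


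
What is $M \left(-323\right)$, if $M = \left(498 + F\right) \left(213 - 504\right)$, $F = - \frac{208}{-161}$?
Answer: $\frac{7555721298}{161} \approx 4.693 \cdot 10^{7}$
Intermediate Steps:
$F = \frac{208}{161}$ ($F = \left(-208\right) \left(- \frac{1}{161}\right) = \frac{208}{161} \approx 1.2919$)
$M = - \frac{23392326}{161}$ ($M = \left(498 + \frac{208}{161}\right) \left(213 - 504\right) = \frac{80386}{161} \left(-291\right) = - \frac{23392326}{161} \approx -1.4529 \cdot 10^{5}$)
$M \left(-323\right) = \left(- \frac{23392326}{161}\right) \left(-323\right) = \frac{7555721298}{161}$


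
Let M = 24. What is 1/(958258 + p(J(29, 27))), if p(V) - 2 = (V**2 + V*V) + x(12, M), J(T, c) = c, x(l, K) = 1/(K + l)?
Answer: 36/34549849 ≈ 1.0420e-6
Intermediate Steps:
p(V) = 73/36 + 2*V**2 (p(V) = 2 + ((V**2 + V*V) + 1/(24 + 12)) = 2 + ((V**2 + V**2) + 1/36) = 2 + (2*V**2 + 1/36) = 2 + (1/36 + 2*V**2) = 73/36 + 2*V**2)
1/(958258 + p(J(29, 27))) = 1/(958258 + (73/36 + 2*27**2)) = 1/(958258 + (73/36 + 2*729)) = 1/(958258 + (73/36 + 1458)) = 1/(958258 + 52561/36) = 1/(34549849/36) = 36/34549849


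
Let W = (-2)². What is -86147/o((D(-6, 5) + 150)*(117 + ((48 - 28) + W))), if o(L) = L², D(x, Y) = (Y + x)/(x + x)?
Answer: -1378352/7165114609 ≈ -0.00019237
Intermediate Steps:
W = 4
D(x, Y) = (Y + x)/(2*x) (D(x, Y) = (Y + x)/((2*x)) = (Y + x)*(1/(2*x)) = (Y + x)/(2*x))
-86147/o((D(-6, 5) + 150)*(117 + ((48 - 28) + W))) = -86147*1/((117 + ((48 - 28) + 4))²*((½)*(5 - 6)/(-6) + 150)²) = -86147*1/((117 + (20 + 4))²*((½)*(-⅙)*(-1) + 150)²) = -86147*1/((117 + 24)²*(1/12 + 150)²) = -86147/(((1801/12)*141)²) = -86147/((84647/4)²) = -86147/7165114609/16 = -86147*16/7165114609 = -1378352/7165114609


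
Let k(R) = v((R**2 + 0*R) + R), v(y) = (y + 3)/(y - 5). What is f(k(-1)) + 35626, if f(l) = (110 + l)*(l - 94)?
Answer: 631919/25 ≈ 25277.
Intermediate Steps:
v(y) = (3 + y)/(-5 + y)
k(R) = (3 + R + R**2)/(-5 + R + R**2) (k(R) = (3 + ((R**2 + 0*R) + R))/(-5 + ((R**2 + 0*R) + R)) = (3 + ((R**2 + 0) + R))/(-5 + ((R**2 + 0) + R)) = (3 + (R**2 + R))/(-5 + (R**2 + R)) = (3 + (R + R**2))/(-5 + (R + R**2)) = (3 + R + R**2)/(-5 + R + R**2))
f(l) = (-94 + l)*(110 + l) (f(l) = (110 + l)*(-94 + l) = (-94 + l)*(110 + l))
f(k(-1)) + 35626 = (-10340 + ((3 - (1 - 1))/(-5 - (1 - 1)))**2 + 16*((3 - (1 - 1))/(-5 - (1 - 1)))) + 35626 = (-10340 + ((3 - 1*0)/(-5 - 1*0))**2 + 16*((3 - 1*0)/(-5 - 1*0))) + 35626 = (-10340 + ((3 + 0)/(-5 + 0))**2 + 16*((3 + 0)/(-5 + 0))) + 35626 = (-10340 + (3/(-5))**2 + 16*(3/(-5))) + 35626 = (-10340 + (-1/5*3)**2 + 16*(-1/5*3)) + 35626 = (-10340 + (-3/5)**2 + 16*(-3/5)) + 35626 = (-10340 + 9/25 - 48/5) + 35626 = -258731/25 + 35626 = 631919/25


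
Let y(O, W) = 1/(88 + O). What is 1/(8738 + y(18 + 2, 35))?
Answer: 108/943705 ≈ 0.00011444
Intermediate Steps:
1/(8738 + y(18 + 2, 35)) = 1/(8738 + 1/(88 + (18 + 2))) = 1/(8738 + 1/(88 + 20)) = 1/(8738 + 1/108) = 1/(943705/108) = 108/943705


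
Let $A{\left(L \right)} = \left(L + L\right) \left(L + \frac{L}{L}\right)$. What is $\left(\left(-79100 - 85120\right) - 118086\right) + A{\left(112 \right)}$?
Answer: $-256994$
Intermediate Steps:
$A{\left(L \right)} = 2 L \left(1 + L\right)$ ($A{\left(L \right)} = 2 L \left(L + 1\right) = 2 L \left(1 + L\right)$)
$\left(\left(-79100 - 85120\right) - 118086\right) + A{\left(112 \right)} = \left(\left(-79100 - 85120\right) - 118086\right) + 2 \cdot 112 \left(1 + 112\right) = \left(\left(-79100 - 85120\right) - 118086\right) + 2 \cdot 112 \cdot 113 = \left(-164220 - 118086\right) + 25312 = -282306 + 25312 = -256994$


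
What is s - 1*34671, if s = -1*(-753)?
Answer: -33918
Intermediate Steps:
s = 753
s - 1*34671 = 753 - 1*34671 = 753 - 34671 = -33918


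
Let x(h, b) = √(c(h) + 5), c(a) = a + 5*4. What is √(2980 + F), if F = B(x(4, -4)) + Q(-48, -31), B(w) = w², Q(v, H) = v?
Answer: 3*√329 ≈ 54.415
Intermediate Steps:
c(a) = 20 + a (c(a) = a + 20 = 20 + a)
x(h, b) = √(25 + h) (x(h, b) = √((20 + h) + 5) = √(25 + h))
F = -19 (F = (√(25 + 4))² - 48 = (√29)² - 48 = 29 - 48 = -19)
√(2980 + F) = √(2980 - 19) = √2961 = 3*√329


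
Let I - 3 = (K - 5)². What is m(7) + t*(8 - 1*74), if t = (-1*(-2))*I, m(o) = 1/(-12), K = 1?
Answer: -30097/12 ≈ -2508.1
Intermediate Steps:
I = 19 (I = 3 + (1 - 5)² = 3 + (-4)² = 3 + 16 = 19)
m(o) = -1/12
t = 38 (t = -1*(-2)*19 = 2*19 = 38)
m(7) + t*(8 - 1*74) = -1/12 + 38*(8 - 1*74) = -1/12 + 38*(8 - 74) = -1/12 + 38*(-66) = -1/12 - 2508 = -30097/12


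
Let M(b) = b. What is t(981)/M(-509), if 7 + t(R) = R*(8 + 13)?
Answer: -20594/509 ≈ -40.460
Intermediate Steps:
t(R) = -7 + 21*R (t(R) = -7 + R*(8 + 13) = -7 + R*21 = -7 + 21*R)
t(981)/M(-509) = (-7 + 21*981)/(-509) = (-7 + 20601)*(-1/509) = 20594*(-1/509) = -20594/509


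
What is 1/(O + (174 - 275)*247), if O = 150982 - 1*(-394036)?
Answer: 1/520071 ≈ 1.9228e-6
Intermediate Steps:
O = 545018 (O = 150982 + 394036 = 545018)
1/(O + (174 - 275)*247) = 1/(545018 + (174 - 275)*247) = 1/(545018 - 101*247) = 1/(545018 - 24947) = 1/520071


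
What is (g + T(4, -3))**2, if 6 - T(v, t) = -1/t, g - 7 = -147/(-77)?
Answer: 231361/1089 ≈ 212.45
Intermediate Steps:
g = 98/11 (g = 7 - 147/(-77) = 7 - 147*(-1/77) = 7 + 21/11 = 98/11 ≈ 8.9091)
T(v, t) = 6 + 1/t (T(v, t) = 6 - (-1)/t = 6 + 1/t)
(g + T(4, -3))**2 = (98/11 + (6 + 1/(-3)))**2 = (98/11 + (6 - 1/3))**2 = (98/11 + 17/3)**2 = (481/33)**2 = 231361/1089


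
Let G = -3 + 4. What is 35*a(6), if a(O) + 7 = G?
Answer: -210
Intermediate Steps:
G = 1
a(O) = -6 (a(O) = -7 + 1 = -6)
35*a(6) = 35*(-6) = -210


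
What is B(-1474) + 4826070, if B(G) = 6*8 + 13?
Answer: 4826131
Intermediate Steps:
B(G) = 61 (B(G) = 48 + 13 = 61)
B(-1474) + 4826070 = 61 + 4826070 = 4826131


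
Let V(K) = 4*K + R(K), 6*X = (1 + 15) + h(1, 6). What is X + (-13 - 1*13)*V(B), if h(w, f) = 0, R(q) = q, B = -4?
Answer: 1568/3 ≈ 522.67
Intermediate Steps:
X = 8/3 (X = ((1 + 15) + 0)/6 = (16 + 0)/6 = (1/6)*16 = 8/3 ≈ 2.6667)
V(K) = 5*K (V(K) = 4*K + K = 5*K)
X + (-13 - 1*13)*V(B) = 8/3 + (-13 - 1*13)*(5*(-4)) = 8/3 + (-13 - 13)*(-20) = 8/3 - 26*(-20) = 8/3 + 520 = 1568/3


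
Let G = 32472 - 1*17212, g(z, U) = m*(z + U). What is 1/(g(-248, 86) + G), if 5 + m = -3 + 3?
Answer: 1/16070 ≈ 6.2228e-5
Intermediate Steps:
m = -5 (m = -5 + (-3 + 3) = -5 + 0 = -5)
g(z, U) = -5*U - 5*z (g(z, U) = -5*(z + U) = -5*(U + z) = -5*U - 5*z)
G = 15260 (G = 32472 - 17212 = 15260)
1/(g(-248, 86) + G) = 1/((-5*86 - 5*(-248)) + 15260) = 1/((-430 + 1240) + 15260) = 1/(810 + 15260) = 1/16070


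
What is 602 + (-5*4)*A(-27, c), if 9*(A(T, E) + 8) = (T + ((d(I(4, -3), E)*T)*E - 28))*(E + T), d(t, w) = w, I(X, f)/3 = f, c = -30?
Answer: -9252614/3 ≈ -3.0842e+6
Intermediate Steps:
I(X, f) = 3*f
A(T, E) = -8 + (E + T)*(-28 + T + T*E²)/9 (A(T, E) = -8 + ((T + ((E*T)*E - 28))*(E + T))/9 = -8 + ((T + (T*E² - 28))*(E + T))/9 = -8 + ((T + (-28 + T*E²))*(E + T))/9 = -8 + ((-28 + T + T*E²)*(E + T))/9 = -8 + ((E + T)*(-28 + T + T*E²))/9 = -8 + (E + T)*(-28 + T + T*E²)/9)
602 + (-5*4)*A(-27, c) = 602 + (-5*4)*(-8 - 28/9*(-30) - 28/9*(-27) + (⅑)*(-27)² + (⅑)*(-30)*(-27) + (⅑)*(-27)*(-30)³ + (⅑)*(-30)²*(-27)²) = 602 - 20*(-8 + 280/3 + 84 + (⅑)*729 + 90 + (⅑)*(-27)*(-27000) + (⅑)*900*729) = 602 - 20*(-8 + 280/3 + 84 + 81 + 90 + 81000 + 72900) = 602 - 20*462721/3 = 602 - 9254420/3 = -9252614/3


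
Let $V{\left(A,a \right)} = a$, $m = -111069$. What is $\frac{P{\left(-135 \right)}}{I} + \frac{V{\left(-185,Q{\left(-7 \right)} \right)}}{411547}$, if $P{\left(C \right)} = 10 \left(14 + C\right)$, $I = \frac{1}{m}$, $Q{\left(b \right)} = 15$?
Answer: $\frac{55309237629045}{411547} \approx 1.3439 \cdot 10^{8}$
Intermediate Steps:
$I = - \frac{1}{111069}$ ($I = \frac{1}{-111069} = - \frac{1}{111069} \approx -9.0034 \cdot 10^{-6}$)
$P{\left(C \right)} = 140 + 10 C$
$\frac{P{\left(-135 \right)}}{I} + \frac{V{\left(-185,Q{\left(-7 \right)} \right)}}{411547} = \frac{140 + 10 \left(-135\right)}{- \frac{1}{111069}} + \frac{15}{411547} = \left(140 - 1350\right) \left(-111069\right) + 15 \cdot \frac{1}{411547} = \left(-1210\right) \left(-111069\right) + \frac{15}{411547} = 134393490 + \frac{15}{411547} = \frac{55309237629045}{411547}$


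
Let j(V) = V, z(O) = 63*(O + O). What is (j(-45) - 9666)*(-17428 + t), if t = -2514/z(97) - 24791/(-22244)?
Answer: 30795937261167/181972 ≈ 1.6923e+8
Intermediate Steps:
z(O) = 126*O (z(O) = 63*(2*O) = 126*O)
t = 41179031/45311028 (t = -2514/(126*97) - 24791/(-22244) = -2514/12222 - 24791*(-1/22244) = -2514*1/12222 + 24791/22244 = -419/2037 + 24791/22244 = 41179031/45311028 ≈ 0.90881)
(j(-45) - 9666)*(-17428 + t) = (-45 - 9666)*(-17428 + 41179031/45311028) = -9711*(-789639416953/45311028) = 30795937261167/181972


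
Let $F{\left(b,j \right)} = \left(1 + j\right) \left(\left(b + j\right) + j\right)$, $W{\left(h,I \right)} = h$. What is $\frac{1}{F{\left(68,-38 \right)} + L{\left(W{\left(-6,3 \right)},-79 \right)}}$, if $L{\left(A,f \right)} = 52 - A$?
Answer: $\frac{1}{354} \approx 0.0028249$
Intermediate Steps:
$F{\left(b,j \right)} = \left(1 + j\right) \left(b + 2 j\right)$
$\frac{1}{F{\left(68,-38 \right)} + L{\left(W{\left(-6,3 \right)},-79 \right)}} = \frac{1}{\left(68 + 2 \left(-38\right) + 2 \left(-38\right)^{2} + 68 \left(-38\right)\right) + \left(52 - -6\right)} = \frac{1}{\left(68 - 76 + 2 \cdot 1444 - 2584\right) + \left(52 + 6\right)} = \frac{1}{\left(68 - 76 + 2888 - 2584\right) + 58} = \frac{1}{296 + 58} = \frac{1}{354}$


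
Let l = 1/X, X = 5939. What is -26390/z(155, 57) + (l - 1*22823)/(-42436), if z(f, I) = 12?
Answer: -831172080251/378041106 ≈ -2198.6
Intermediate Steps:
l = 1/5939 ≈ 0.00016838
-26390/z(155, 57) + (l - 1*22823)/(-42436) = -26390/12 + (1/5939 - 1*22823)/(-42436) = -26390*1/12 + (1/5939 - 22823)*(-1/42436) = -13195/6 - 135545796/5939*(-1/42436) = -13195/6 + 33886449/63006851 = -831172080251/378041106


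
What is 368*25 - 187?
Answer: 9013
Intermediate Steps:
368*25 - 187 = 9200 - 187 = 9013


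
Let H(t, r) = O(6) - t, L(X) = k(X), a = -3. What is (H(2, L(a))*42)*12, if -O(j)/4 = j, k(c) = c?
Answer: -13104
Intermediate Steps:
L(X) = X
O(j) = -4*j
H(t, r) = -24 - t (H(t, r) = -4*6 - t = -24 - t)
(H(2, L(a))*42)*12 = ((-24 - 1*2)*42)*12 = ((-24 - 2)*42)*12 = -26*42*12 = -1092*12 = -13104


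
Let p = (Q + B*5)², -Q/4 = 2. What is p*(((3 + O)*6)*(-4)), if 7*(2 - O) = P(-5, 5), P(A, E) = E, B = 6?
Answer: -348480/7 ≈ -49783.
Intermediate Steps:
Q = -8 (Q = -4*2 = -8)
O = 9/7 (O = 2 - ⅐*5 = 2 - 5/7 = 9/7 ≈ 1.2857)
p = 484 (p = (-8 + 6*5)² = (-8 + 30)² = 22² = 484)
p*(((3 + O)*6)*(-4)) = 484*(((3 + 9/7)*6)*(-4)) = 484*(((30/7)*6)*(-4)) = 484*((180/7)*(-4)) = 484*(-720/7) = -348480/7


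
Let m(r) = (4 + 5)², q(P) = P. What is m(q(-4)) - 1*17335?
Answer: -17254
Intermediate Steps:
m(r) = 81 (m(r) = 9² = 81)
m(q(-4)) - 1*17335 = 81 - 1*17335 = 81 - 17335 = -17254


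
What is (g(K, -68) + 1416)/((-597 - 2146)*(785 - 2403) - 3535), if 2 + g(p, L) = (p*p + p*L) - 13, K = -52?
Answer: 2547/1478213 ≈ 0.0017230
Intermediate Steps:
g(p, L) = -15 + p**2 + L*p (g(p, L) = -2 + ((p*p + p*L) - 13) = -2 + ((p**2 + L*p) - 13) = -2 + (-13 + p**2 + L*p) = -15 + p**2 + L*p)
(g(K, -68) + 1416)/((-597 - 2146)*(785 - 2403) - 3535) = ((-15 + (-52)**2 - 68*(-52)) + 1416)/((-597 - 2146)*(785 - 2403) - 3535) = ((-15 + 2704 + 3536) + 1416)/(-2743*(-1618) - 3535) = (6225 + 1416)/(4438174 - 3535) = 7641/4434639 = 7641*(1/4434639) = 2547/1478213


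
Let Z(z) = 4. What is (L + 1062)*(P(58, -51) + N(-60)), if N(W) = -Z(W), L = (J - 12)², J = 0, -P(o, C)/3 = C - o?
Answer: 389538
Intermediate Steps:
P(o, C) = -3*C + 3*o (P(o, C) = -3*(C - o) = -3*C + 3*o)
L = 144 (L = (0 - 12)² = (-12)² = 144)
N(W) = -4 (N(W) = -1*4 = -4)
(L + 1062)*(P(58, -51) + N(-60)) = (144 + 1062)*((-3*(-51) + 3*58) - 4) = 1206*((153 + 174) - 4) = 1206*(327 - 4) = 1206*323 = 389538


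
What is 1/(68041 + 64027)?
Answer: 1/132068 ≈ 7.5719e-6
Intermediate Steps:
1/(68041 + 64027) = 1/132068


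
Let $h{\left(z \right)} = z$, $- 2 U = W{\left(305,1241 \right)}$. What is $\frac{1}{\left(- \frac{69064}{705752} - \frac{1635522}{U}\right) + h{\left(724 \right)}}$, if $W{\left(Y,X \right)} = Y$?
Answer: $\frac{26906795}{308046117151} \approx 8.7347 \cdot 10^{-5}$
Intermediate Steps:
$U = - \frac{305}{2}$ ($U = \left(- \frac{1}{2}\right) 305 = - \frac{305}{2} \approx -152.5$)
$\frac{1}{\left(- \frac{69064}{705752} - \frac{1635522}{U}\right) + h{\left(724 \right)}} = \frac{1}{\left(- \frac{69064}{705752} - \frac{1635522}{- \frac{305}{2}}\right) + 724} = \frac{1}{\left(\left(-69064\right) \frac{1}{705752} - - \frac{3271044}{305}\right) + 724} = \frac{1}{\left(- \frac{8633}{88219} + \frac{3271044}{305}\right) + 724} = \frac{1}{\frac{288565597571}{26906795} + 724} = \frac{1}{\frac{308046117151}{26906795}} = \frac{26906795}{308046117151}$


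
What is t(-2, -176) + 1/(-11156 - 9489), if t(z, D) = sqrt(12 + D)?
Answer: -1/20645 + 2*I*sqrt(41) ≈ -4.8438e-5 + 12.806*I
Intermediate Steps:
t(-2, -176) + 1/(-11156 - 9489) = sqrt(12 - 176) + 1/(-11156 - 9489) = sqrt(-164) + 1/(-20645) = 2*I*sqrt(41) - 1/20645 = -1/20645 + 2*I*sqrt(41)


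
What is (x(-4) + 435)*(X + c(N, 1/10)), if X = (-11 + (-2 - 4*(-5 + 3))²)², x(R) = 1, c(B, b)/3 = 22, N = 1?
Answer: 301276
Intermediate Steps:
c(B, b) = 66 (c(B, b) = 3*22 = 66)
X = 625 (X = (-11 + (-2 - 4*(-2))²)² = (-11 + (-2 + 8)²)² = (-11 + 6²)² = (-11 + 36)² = 25² = 625)
(x(-4) + 435)*(X + c(N, 1/10)) = (1 + 435)*(625 + 66) = 436*691 = 301276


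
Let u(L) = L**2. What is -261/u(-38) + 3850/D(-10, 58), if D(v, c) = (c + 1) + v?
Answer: 792373/10108 ≈ 78.391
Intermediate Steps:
D(v, c) = 1 + c + v (D(v, c) = (1 + c) + v = 1 + c + v)
-261/u(-38) + 3850/D(-10, 58) = -261/((-38)**2) + 3850/(1 + 58 - 10) = -261/1444 + 3850/49 = -261*1/1444 + 3850*(1/49) = -261/1444 + 550/7 = 792373/10108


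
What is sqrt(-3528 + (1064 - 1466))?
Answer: I*sqrt(3930) ≈ 62.69*I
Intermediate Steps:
sqrt(-3528 + (1064 - 1466)) = sqrt(-3528 - 402) = sqrt(-3930) = I*sqrt(3930)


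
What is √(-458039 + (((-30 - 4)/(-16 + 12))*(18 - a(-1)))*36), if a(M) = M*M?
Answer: I*√452837 ≈ 672.93*I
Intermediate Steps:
a(M) = M²
√(-458039 + (((-30 - 4)/(-16 + 12))*(18 - a(-1)))*36) = √(-458039 + (((-30 - 4)/(-16 + 12))*(18 - 1*(-1)²))*36) = √(-458039 + ((-34/(-4))*(18 - 1*1))*36) = √(-458039 + ((-34*(-¼))*(18 - 1))*36) = √(-458039 + ((17/2)*17)*36) = √(-458039 + (289/2)*36) = √(-458039 + 5202) = √(-452837) = I*√452837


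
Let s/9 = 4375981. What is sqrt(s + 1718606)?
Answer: sqrt(41102435) ≈ 6411.1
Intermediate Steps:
s = 39383829 (s = 9*4375981 = 39383829)
sqrt(s + 1718606) = sqrt(39383829 + 1718606) = sqrt(41102435)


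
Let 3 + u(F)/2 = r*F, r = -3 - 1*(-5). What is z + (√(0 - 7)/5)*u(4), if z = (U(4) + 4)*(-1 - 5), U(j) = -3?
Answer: -6 + 2*I*√7 ≈ -6.0 + 5.2915*I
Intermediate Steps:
r = 2 (r = -3 + 5 = 2)
u(F) = -6 + 4*F (u(F) = -6 + 2*(2*F) = -6 + 4*F)
z = -6 (z = (-3 + 4)*(-1 - 5) = 1*(-6) = -6)
z + (√(0 - 7)/5)*u(4) = -6 + (√(0 - 7)/5)*(-6 + 4*4) = -6 + (√(-7)*(⅕))*(-6 + 16) = -6 + ((I*√7)*(⅕))*10 = -6 + (I*√7/5)*10 = -6 + 2*I*√7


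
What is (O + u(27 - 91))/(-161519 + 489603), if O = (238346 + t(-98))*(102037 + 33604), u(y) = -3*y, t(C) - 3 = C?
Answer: 32316604083/328084 ≈ 98501.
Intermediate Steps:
t(C) = 3 + C
O = 32316603891 (O = (238346 + (3 - 98))*(102037 + 33604) = (238346 - 95)*135641 = 238251*135641 = 32316603891)
(O + u(27 - 91))/(-161519 + 489603) = (32316603891 - 3*(27 - 91))/(-161519 + 489603) = (32316603891 - 3*(-64))/328084 = (32316603891 + 192)*(1/328084) = 32316604083*(1/328084) = 32316604083/328084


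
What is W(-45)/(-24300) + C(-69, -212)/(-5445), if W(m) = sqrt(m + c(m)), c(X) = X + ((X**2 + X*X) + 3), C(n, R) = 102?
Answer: -34/1815 - sqrt(3963)/24300 ≈ -0.021323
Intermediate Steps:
c(X) = 3 + X + 2*X**2 (c(X) = X + ((X**2 + X**2) + 3) = X + (2*X**2 + 3) = X + (3 + 2*X**2) = 3 + X + 2*X**2)
W(m) = sqrt(3 + 2*m + 2*m**2) (W(m) = sqrt(m + (3 + m + 2*m**2)) = sqrt(3 + 2*m + 2*m**2))
W(-45)/(-24300) + C(-69, -212)/(-5445) = sqrt(3 + 2*(-45) + 2*(-45)**2)/(-24300) + 102/(-5445) = sqrt(3 - 90 + 2*2025)*(-1/24300) + 102*(-1/5445) = sqrt(3 - 90 + 4050)*(-1/24300) - 34/1815 = sqrt(3963)*(-1/24300) - 34/1815 = -sqrt(3963)/24300 - 34/1815 = -34/1815 - sqrt(3963)/24300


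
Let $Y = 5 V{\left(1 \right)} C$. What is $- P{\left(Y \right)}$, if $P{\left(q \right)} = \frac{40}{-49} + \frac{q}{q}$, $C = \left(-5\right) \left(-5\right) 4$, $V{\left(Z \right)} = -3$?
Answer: $- \frac{9}{49} \approx -0.18367$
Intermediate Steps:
$C = 100$ ($C = 25 \cdot 4 = 100$)
$Y = -1500$ ($Y = 5 \left(-3\right) 100 = \left(-15\right) 100 = -1500$)
$P{\left(q \right)} = \frac{9}{49}$ ($P{\left(q \right)} = 40 \left(- \frac{1}{49}\right) + 1 = - \frac{40}{49} + 1 = \frac{9}{49}$)
$- P{\left(Y \right)} = \left(-1\right) \frac{9}{49} = - \frac{9}{49}$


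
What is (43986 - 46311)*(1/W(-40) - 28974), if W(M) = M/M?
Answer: 67362225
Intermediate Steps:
W(M) = 1
(43986 - 46311)*(1/W(-40) - 28974) = (43986 - 46311)*(1/1 - 28974) = -2325*(1 - 28974) = -2325*(-28973) = 67362225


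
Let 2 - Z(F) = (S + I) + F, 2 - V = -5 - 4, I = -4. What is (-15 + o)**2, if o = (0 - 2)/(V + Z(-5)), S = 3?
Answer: 82369/361 ≈ 228.17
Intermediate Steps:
V = 11 (V = 2 - (-5 - 4) = 2 - 1*(-9) = 2 + 9 = 11)
Z(F) = 3 - F (Z(F) = 2 - ((3 - 4) + F) = 2 - (-1 + F) = 2 + (1 - F) = 3 - F)
o = -2/19 (o = (0 - 2)/(11 + (3 - 1*(-5))) = -2/(11 + (3 + 5)) = -2/(11 + 8) = -2/19 ≈ -0.10526)
(-15 + o)**2 = (-15 - 2/19)**2 = (-287/19)**2 = 82369/361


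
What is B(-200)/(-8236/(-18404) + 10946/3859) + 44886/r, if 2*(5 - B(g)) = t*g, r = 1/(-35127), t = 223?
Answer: -91934798999012499/58308227 ≈ -1.5767e+9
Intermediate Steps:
r = -1/35127 ≈ -2.8468e-5
B(g) = 5 - 223*g/2
B(-200)/(-8236/(-18404) + 10946/3859) + 44886/r = (5 - 223/2*(-200))/(-8236/(-18404) + 10946/3859) + 44886/(-1/35127) = (5 + 22300)/(-8236*(-1/18404) + 10946*(1/3859)) + 44886*(-35127) = 22305/(2059/4601 + 10946/3859) - 1576710522 = 22305/(58308227/17755259) - 1576710522 = 22305*(17755259/58308227) - 1576710522 = 396031051995/58308227 - 1576710522 = -91934798999012499/58308227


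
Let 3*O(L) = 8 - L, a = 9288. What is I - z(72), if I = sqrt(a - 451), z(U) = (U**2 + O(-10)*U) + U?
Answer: -5688 + sqrt(8837) ≈ -5594.0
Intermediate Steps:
O(L) = 8/3 - L/3 (O(L) = (8 - L)/3 = 8/3 - L/3)
z(U) = U**2 + 7*U (z(U) = (U**2 + (8/3 - 1/3*(-10))*U) + U = (U**2 + (8/3 + 10/3)*U) + U = (U**2 + 6*U) + U = U**2 + 7*U)
I = sqrt(8837) (I = sqrt(9288 - 451) = sqrt(8837) ≈ 94.005)
I - z(72) = sqrt(8837) - 72*(7 + 72) = sqrt(8837) - 72*79 = sqrt(8837) - 1*5688 = sqrt(8837) - 5688 = -5688 + sqrt(8837)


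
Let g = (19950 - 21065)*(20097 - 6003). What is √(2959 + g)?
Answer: I*√15711851 ≈ 3963.8*I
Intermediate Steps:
g = -15714810 (g = -1115*14094 = -15714810)
√(2959 + g) = √(2959 - 15714810) = √(-15711851) = I*√15711851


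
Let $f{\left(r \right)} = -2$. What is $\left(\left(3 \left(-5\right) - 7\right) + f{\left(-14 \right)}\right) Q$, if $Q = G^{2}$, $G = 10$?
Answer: $-2400$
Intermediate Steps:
$Q = 100$ ($Q = 10^{2} = 100$)
$\left(\left(3 \left(-5\right) - 7\right) + f{\left(-14 \right)}\right) Q = \left(\left(3 \left(-5\right) - 7\right) - 2\right) 100 = \left(\left(-15 - 7\right) - 2\right) 100 = \left(-22 - 2\right) 100 = \left(-24\right) 100 = -2400$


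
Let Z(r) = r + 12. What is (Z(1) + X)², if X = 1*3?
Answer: 256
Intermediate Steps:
X = 3
Z(r) = 12 + r
(Z(1) + X)² = ((12 + 1) + 3)² = (13 + 3)² = 16² = 256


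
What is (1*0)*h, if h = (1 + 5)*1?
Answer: 0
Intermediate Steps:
h = 6 (h = 6*1 = 6)
(1*0)*h = (1*0)*6 = 0*6 = 0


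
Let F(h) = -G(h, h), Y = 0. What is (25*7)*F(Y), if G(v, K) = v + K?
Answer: 0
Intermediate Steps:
G(v, K) = K + v
F(h) = -2*h (F(h) = -(h + h) = -2*h)
(25*7)*F(Y) = (25*7)*(-2*0) = 175*0 = 0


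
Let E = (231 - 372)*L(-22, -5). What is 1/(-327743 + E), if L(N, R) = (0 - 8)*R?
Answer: -1/333383 ≈ -2.9996e-6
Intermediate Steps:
L(N, R) = -8*R
E = -5640 (E = (231 - 372)*(-8*(-5)) = -141*40 = -5640)
1/(-327743 + E) = 1/(-327743 - 5640) = 1/(-333383) = -1/333383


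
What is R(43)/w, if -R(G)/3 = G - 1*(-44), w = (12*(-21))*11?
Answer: 29/308 ≈ 0.094156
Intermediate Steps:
w = -2772 (w = -252*11 = -2772)
R(G) = -132 - 3*G (R(G) = -3*(G - 1*(-44)) = -3*(G + 44) = -3*(44 + G) = -132 - 3*G)
R(43)/w = (-132 - 3*43)/(-2772) = (-132 - 129)*(-1/2772) = -261*(-1/2772) = 29/308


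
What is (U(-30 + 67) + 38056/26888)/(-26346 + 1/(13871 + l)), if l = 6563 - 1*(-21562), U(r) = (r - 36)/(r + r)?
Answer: -7462248242/137591894561555 ≈ -5.4235e-5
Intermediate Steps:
U(r) = (-36 + r)/(2*r) (U(r) = (-36 + r)/((2*r)) = (-36 + r)*(1/(2*r)) = (-36 + r)/(2*r))
l = 28125 (l = 6563 + 21562 = 28125)
(U(-30 + 67) + 38056/26888)/(-26346 + 1/(13871 + l)) = ((-36 + (-30 + 67))/(2*(-30 + 67)) + 38056/26888)/(-26346 + 1/(13871 + 28125)) = ((½)*(-36 + 37)/37 + 38056*(1/26888))/(-26346 + 1/41996) = ((½)*(1/37)*1 + 4757/3361)/(-26346 + 1/41996) = (1/74 + 4757/3361)/(-1106426615/41996) = (355379/248714)*(-41996/1106426615) = -7462248242/137591894561555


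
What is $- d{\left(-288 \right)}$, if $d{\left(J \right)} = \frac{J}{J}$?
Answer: $-1$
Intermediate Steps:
$d{\left(J \right)} = 1$
$- d{\left(-288 \right)} = \left(-1\right) 1 = -1$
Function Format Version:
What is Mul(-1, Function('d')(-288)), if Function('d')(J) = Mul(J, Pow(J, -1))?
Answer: -1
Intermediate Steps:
Function('d')(J) = 1
Mul(-1, Function('d')(-288)) = Mul(-1, 1) = -1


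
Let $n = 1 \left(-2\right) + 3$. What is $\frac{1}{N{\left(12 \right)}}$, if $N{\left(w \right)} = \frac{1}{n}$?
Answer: $1$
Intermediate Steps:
$n = 1$ ($n = -2 + 3 = 1$)
$N{\left(w \right)} = 1$ ($N{\left(w \right)} = 1^{-1} = 1$)
$\frac{1}{N{\left(12 \right)}} = 1^{-1} = 1$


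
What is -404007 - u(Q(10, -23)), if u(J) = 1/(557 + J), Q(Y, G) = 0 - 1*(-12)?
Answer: -229879984/569 ≈ -4.0401e+5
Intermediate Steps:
Q(Y, G) = 12 (Q(Y, G) = 0 + 12 = 12)
-404007 - u(Q(10, -23)) = -404007 - 1/(557 + 12) = -404007 - 1/569 = -229879984/569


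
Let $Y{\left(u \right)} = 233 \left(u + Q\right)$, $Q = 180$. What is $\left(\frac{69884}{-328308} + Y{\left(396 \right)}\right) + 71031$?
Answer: $\frac{16845383932}{82077} \approx 2.0524 \cdot 10^{5}$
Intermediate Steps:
$Y{\left(u \right)} = 41940 + 233 u$ ($Y{\left(u \right)} = 233 \left(u + 180\right) = 233 \left(180 + u\right) = 41940 + 233 u$)
$\left(\frac{69884}{-328308} + Y{\left(396 \right)}\right) + 71031 = \left(\frac{69884}{-328308} + \left(41940 + 233 \cdot 396\right)\right) + 71031 = \left(69884 \left(- \frac{1}{328308}\right) + \left(41940 + 92268\right)\right) + 71031 = \left(- \frac{17471}{82077} + 134208\right) + 71031 = \frac{11015372545}{82077} + 71031 = \frac{16845383932}{82077}$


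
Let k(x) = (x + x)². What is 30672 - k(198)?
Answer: -126144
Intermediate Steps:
k(x) = 4*x² (k(x) = (2*x)² = 4*x²)
30672 - k(198) = 30672 - 4*198² = 30672 - 4*39204 = 30672 - 1*156816 = 30672 - 156816 = -126144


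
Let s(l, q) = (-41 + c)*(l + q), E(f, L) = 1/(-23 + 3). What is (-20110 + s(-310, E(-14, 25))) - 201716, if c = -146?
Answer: -3276933/20 ≈ -1.6385e+5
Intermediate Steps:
E(f, L) = -1/20 (E(f, L) = 1/(-20) = -1/20)
s(l, q) = -187*l - 187*q (s(l, q) = (-41 - 146)*(l + q) = -187*(l + q) = -187*l - 187*q)
(-20110 + s(-310, E(-14, 25))) - 201716 = (-20110 + (-187*(-310) - 187*(-1/20))) - 201716 = (-20110 + (57970 + 187/20)) - 201716 = (-20110 + 1159587/20) - 201716 = 757387/20 - 201716 = -3276933/20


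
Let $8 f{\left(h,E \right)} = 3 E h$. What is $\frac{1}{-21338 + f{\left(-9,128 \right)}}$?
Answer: $- \frac{1}{21770} \approx -4.5935 \cdot 10^{-5}$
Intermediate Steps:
$f{\left(h,E \right)} = \frac{3 E h}{8}$
$\frac{1}{-21338 + f{\left(-9,128 \right)}} = \frac{1}{-21338 + \frac{3}{8} \cdot 128 \left(-9\right)} = \frac{1}{-21338 - 432} = \frac{1}{-21770} = - \frac{1}{21770}$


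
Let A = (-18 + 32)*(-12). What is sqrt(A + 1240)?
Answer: 4*sqrt(67) ≈ 32.741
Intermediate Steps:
A = -168 (A = 14*(-12) = -168)
sqrt(A + 1240) = sqrt(-168 + 1240) = sqrt(1072) = 4*sqrt(67)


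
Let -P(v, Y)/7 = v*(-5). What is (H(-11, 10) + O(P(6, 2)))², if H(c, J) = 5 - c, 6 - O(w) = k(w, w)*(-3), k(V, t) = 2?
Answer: 784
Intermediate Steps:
P(v, Y) = 35*v (P(v, Y) = -7*v*(-5) = -(-35)*v = 35*v)
O(w) = 12 (O(w) = 6 - 2*(-3) = 6 - 1*(-6) = 6 + 6 = 12)
(H(-11, 10) + O(P(6, 2)))² = ((5 - 1*(-11)) + 12)² = ((5 + 11) + 12)² = (16 + 12)² = 28² = 784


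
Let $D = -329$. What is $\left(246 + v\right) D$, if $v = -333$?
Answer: $28623$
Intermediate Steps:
$\left(246 + v\right) D = \left(246 - 333\right) \left(-329\right) = \left(-87\right) \left(-329\right) = 28623$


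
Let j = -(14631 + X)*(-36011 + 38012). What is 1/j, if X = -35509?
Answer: 1/41776878 ≈ 2.3937e-8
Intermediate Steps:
j = 41776878 (j = -(14631 - 35509)*(-36011 + 38012) = -(-20878)*2001 = -1*(-41776878) = 41776878)
1/j = 1/41776878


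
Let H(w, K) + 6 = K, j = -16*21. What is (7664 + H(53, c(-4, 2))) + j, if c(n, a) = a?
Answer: 7324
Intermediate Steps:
j = -336
H(w, K) = -6 + K
(7664 + H(53, c(-4, 2))) + j = (7664 + (-6 + 2)) - 336 = (7664 - 4) - 336 = 7660 - 336 = 7324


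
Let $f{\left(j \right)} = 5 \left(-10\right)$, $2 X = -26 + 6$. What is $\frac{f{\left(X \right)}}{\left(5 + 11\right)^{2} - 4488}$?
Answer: $\frac{25}{2116} \approx 0.011815$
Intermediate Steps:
$X = -10$ ($X = \frac{-26 + 6}{2} = \frac{1}{2} \left(-20\right) = -10$)
$f{\left(j \right)} = -50$
$\frac{f{\left(X \right)}}{\left(5 + 11\right)^{2} - 4488} = - \frac{50}{\left(5 + 11\right)^{2} - 4488} = - \frac{50}{16^{2} - 4488} = - \frac{50}{256 - 4488} = - \frac{50}{-4232} = \left(-50\right) \left(- \frac{1}{4232}\right) = \frac{25}{2116}$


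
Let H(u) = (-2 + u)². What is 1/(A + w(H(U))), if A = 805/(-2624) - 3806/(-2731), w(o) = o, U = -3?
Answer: 7166144/186942089 ≈ 0.038333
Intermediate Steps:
A = 7788489/7166144 (A = 805*(-1/2624) - 3806*(-1/2731) = -805/2624 + 3806/2731 = 7788489/7166144 ≈ 1.0868)
1/(A + w(H(U))) = 1/(7788489/7166144 + (-2 - 3)²) = 1/(7788489/7166144 + (-5)²) = 1/(7788489/7166144 + 25) = 1/(186942089/7166144) = 7166144/186942089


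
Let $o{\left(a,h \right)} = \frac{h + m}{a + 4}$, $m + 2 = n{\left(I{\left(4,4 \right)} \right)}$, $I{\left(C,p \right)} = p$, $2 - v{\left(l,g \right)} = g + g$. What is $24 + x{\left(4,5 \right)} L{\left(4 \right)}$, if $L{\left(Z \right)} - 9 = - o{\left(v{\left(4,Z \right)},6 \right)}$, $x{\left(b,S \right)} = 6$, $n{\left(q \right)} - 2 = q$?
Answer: $108$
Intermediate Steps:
$v{\left(l,g \right)} = 2 - 2 g$ ($v{\left(l,g \right)} = 2 - \left(g + g\right) = 2 - 2 g$)
$n{\left(q \right)} = 2 + q$
$m = 4$ ($m = -2 + \left(2 + 4\right) = -2 + 6 = 4$)
$o{\left(a,h \right)} = \frac{4 + h}{4 + a}$ ($o{\left(a,h \right)} = \frac{h + 4}{a + 4} = \frac{4 + h}{4 + a}$)
$L{\left(Z \right)} = 9 - \frac{10}{6 - 2 Z}$ ($L{\left(Z \right)} = 9 - \frac{4 + 6}{4 - \left(-2 + 2 Z\right)} = 9 - \frac{1}{6 - 2 Z} 10 = 9 - \frac{10}{6 - 2 Z}$)
$24 + x{\left(4,5 \right)} L{\left(4 \right)} = 24 + 6 \frac{-22 + 9 \cdot 4}{-3 + 4} = 24 + 6 \frac{-22 + 36}{1} = 24 + 6 \cdot 1 \cdot 14 = 24 + 6 \cdot 14 = 24 + 84 = 108$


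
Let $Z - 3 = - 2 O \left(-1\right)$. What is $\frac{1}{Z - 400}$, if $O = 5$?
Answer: $- \frac{1}{387} \approx -0.002584$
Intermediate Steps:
$Z = 13$ ($Z = 3 + \left(-2\right) 5 \left(-1\right) = 3 - -10 = 3 + 10 = 13$)
$\frac{1}{Z - 400} = \frac{1}{13 - 400} = \frac{1}{-387} = - \frac{1}{387}$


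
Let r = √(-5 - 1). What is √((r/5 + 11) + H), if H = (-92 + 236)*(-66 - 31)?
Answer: √(-348925 + 5*I*√6)/5 ≈ 0.0020734 + 118.14*I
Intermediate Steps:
H = -13968 (H = 144*(-97) = -13968)
r = I*√6 (r = √(-6) = I*√6 ≈ 2.4495*I)
√((r/5 + 11) + H) = √(((I*√6)/5 + 11) - 13968) = √(((I*√6)*(⅕) + 11) - 13968) = √((I*√6/5 + 11) - 13968) = √((11 + I*√6/5) - 13968) = √(-13957 + I*√6/5)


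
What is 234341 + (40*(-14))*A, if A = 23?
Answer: 221461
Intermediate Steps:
234341 + (40*(-14))*A = 234341 + (40*(-14))*23 = 234341 - 560*23 = 234341 - 12880 = 221461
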